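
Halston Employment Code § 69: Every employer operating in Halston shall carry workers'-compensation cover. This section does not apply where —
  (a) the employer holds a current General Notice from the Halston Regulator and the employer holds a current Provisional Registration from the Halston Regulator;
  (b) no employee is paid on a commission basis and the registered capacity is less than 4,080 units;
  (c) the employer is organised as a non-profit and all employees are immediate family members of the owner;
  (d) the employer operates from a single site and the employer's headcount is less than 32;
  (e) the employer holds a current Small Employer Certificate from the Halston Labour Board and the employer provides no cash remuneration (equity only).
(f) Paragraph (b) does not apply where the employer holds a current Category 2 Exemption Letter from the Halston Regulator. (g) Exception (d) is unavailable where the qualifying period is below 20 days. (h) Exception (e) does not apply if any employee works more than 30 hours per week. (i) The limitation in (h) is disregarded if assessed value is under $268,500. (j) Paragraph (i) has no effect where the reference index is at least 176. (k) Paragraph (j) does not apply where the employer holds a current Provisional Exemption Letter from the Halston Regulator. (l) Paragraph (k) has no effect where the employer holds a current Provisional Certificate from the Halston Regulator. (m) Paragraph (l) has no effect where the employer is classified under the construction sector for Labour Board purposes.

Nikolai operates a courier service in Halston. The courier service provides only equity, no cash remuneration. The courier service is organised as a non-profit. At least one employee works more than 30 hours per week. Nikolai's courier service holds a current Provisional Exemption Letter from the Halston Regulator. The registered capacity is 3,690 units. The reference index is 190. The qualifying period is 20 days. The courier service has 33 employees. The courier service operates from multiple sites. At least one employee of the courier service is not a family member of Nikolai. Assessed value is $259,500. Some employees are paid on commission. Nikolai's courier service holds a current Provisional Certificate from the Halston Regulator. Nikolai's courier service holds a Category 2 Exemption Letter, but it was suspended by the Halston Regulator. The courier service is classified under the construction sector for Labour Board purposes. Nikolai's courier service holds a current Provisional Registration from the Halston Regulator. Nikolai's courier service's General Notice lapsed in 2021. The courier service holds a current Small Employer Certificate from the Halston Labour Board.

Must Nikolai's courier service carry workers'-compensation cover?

No — exception (e) applies; Nikolai's courier service is not required to carry workers'-compensation cover.

Exception (a) fails — there is no General Notice in force.
Exception (b) does not apply: some employees are paid on commission.
Exception (c) fails — at least one employee is not a family member.
Exception (d) fails — the employer operates from multiple sites.
All of (e)'s requirements are met (a current Small Employer Certificate is held; remuneration is equity-only). Applying paragraphs (h)–(m): (h) operates (at least one employee exceeds 30 hours/week), but is set aside by (i): (i) operates against (h): assessed value is $259,500, under the $268,500 limit. (j) applies (the reference index is 190, meeting the 176 threshold), but yields to (k): (k) operates against (j): a current Provisional Exemption Letter is held. (l) is triggered (a current Provisional Certificate is held), but yields to (m): (m) operates against (l): the courier service is classified under the construction sector. Exception (e) stands.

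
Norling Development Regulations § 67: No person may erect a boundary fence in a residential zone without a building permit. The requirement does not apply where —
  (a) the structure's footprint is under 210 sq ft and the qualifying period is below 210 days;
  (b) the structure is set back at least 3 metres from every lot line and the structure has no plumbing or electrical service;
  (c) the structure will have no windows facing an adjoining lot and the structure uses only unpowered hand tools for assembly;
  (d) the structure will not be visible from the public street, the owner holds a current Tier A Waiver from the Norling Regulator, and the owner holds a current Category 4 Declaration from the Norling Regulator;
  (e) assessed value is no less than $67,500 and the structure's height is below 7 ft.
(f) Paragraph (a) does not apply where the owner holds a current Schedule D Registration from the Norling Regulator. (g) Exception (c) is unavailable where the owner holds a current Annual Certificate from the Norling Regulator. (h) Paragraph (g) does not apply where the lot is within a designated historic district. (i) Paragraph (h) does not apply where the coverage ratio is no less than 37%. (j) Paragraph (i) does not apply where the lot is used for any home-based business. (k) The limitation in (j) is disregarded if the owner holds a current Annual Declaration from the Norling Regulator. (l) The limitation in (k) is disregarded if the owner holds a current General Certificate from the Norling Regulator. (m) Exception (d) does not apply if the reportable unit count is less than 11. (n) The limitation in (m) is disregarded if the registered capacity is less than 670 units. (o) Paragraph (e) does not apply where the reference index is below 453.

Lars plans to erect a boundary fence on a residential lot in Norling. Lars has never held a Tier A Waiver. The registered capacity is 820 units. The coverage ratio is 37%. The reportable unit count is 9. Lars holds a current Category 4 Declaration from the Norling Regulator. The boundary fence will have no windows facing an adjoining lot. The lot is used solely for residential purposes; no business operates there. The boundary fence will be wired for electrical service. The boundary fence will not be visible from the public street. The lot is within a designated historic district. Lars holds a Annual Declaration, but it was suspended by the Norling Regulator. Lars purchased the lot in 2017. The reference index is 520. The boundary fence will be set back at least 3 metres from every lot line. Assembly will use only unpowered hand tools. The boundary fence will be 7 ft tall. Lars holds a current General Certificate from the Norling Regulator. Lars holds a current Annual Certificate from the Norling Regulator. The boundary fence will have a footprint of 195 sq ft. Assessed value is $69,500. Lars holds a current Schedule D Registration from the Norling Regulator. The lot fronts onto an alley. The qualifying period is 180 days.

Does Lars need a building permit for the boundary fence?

Exception (a): the structure's footprint is 195 sq ft, under the 210 sq ft limit; the qualifying period is 180 days, below the 210 days limit — every condition holds. But: (f) is triggered — a current Schedule D Registration is held. So (a) is unavailable.
Exception (b) fails — electrical service is planned.
Exception (c)'s conditions are all satisfied: no windows face an adjoining lot; assembly uses only hand tools. Turning to paragraphs (g)–(l): (g) operates against (c): a current Annual Certificate is held. (h) would limit (g) — the lot is in a historic district — but (i) sets (h) aside: (i) operates against (h): the coverage ratio is 37%, meeting the 37% threshold. (j) is not engaged (the lot is solely residential), so (i) stands. Exception (c) does not apply.
Exception (d) requires that the owner holds a current Tier A Waiver from the Norling Regulator; but no current Tier A Waiver is held, so (d) is unavailable.
Exception (e) requires that the structure's height is below 7 ft; but the structure's height is 7 ft, not below 7 ft, so (e) is unavailable.
No exception applies. The general rule governs.

Yes — Lars must obtain a building permit.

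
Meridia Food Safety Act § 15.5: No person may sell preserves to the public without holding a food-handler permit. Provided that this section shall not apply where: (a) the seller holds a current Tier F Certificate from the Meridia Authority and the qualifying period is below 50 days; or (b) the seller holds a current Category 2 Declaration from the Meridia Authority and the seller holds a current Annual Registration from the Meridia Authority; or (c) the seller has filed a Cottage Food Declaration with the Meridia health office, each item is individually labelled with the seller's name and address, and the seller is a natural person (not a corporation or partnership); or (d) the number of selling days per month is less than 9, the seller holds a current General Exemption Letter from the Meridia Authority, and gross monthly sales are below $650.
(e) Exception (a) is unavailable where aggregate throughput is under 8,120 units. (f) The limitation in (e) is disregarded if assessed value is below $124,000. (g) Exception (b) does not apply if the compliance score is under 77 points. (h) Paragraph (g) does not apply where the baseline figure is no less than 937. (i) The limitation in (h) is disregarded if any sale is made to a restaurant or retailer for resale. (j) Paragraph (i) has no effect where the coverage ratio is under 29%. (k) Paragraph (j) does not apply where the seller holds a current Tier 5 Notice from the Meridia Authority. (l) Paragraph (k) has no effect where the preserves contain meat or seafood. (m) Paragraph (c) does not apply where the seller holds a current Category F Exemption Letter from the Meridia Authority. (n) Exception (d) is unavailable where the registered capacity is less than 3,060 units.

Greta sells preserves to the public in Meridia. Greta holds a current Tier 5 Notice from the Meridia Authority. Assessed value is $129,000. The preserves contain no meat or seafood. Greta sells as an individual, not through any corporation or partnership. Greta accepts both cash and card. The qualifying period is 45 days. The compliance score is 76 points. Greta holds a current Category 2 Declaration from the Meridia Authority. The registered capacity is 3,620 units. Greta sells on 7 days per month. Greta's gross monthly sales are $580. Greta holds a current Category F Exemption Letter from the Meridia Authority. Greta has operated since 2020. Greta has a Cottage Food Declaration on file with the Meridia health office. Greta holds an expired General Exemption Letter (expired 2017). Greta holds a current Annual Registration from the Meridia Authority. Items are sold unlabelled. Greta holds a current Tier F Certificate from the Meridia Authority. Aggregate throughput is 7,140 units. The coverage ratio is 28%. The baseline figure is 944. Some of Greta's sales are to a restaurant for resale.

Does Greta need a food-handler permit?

Exception (a): a current Tier F Certificate is held; the qualifying period is 45 days, below the 50 days limit — every condition holds. Turning to paragraphs (e)–(f): (e) operates against (a): aggregate throughput is 7,140 units, under the 8,120 units limit. (f), which would lift (e), is not engaged — assessed value is $129,000, not below $124,000. (a) is therefore removed.
Exception (b) is satisfied on its face — a current Category 2 Declaration is held; a current Annual Registration is held. However, paragraphs (g)–(l) must be considered: (g) operates — the compliance score is 76 points, under the 77 points limit. (h) is engaged (the baseline figure is 944, meeting the 937 threshold), but yields to (i): (i) operates against (h): some sales are to a restaurant for resale. (j) operates (the coverage ratio is 28%, under the 29% limit), but is set aside by (k): (k) operates against (j): a current Tier 5 Notice is held. (l) is inapplicable (the preserves contain no meat or seafood), so (k) stands. (b) is therefore removed.
Exception (c) does not apply: items are sold unlabelled.
Exception (d) fails — the General Exemption Letter is not current.
No exception applies. The general rule governs.

Yes — Greta must hold a food-handler permit.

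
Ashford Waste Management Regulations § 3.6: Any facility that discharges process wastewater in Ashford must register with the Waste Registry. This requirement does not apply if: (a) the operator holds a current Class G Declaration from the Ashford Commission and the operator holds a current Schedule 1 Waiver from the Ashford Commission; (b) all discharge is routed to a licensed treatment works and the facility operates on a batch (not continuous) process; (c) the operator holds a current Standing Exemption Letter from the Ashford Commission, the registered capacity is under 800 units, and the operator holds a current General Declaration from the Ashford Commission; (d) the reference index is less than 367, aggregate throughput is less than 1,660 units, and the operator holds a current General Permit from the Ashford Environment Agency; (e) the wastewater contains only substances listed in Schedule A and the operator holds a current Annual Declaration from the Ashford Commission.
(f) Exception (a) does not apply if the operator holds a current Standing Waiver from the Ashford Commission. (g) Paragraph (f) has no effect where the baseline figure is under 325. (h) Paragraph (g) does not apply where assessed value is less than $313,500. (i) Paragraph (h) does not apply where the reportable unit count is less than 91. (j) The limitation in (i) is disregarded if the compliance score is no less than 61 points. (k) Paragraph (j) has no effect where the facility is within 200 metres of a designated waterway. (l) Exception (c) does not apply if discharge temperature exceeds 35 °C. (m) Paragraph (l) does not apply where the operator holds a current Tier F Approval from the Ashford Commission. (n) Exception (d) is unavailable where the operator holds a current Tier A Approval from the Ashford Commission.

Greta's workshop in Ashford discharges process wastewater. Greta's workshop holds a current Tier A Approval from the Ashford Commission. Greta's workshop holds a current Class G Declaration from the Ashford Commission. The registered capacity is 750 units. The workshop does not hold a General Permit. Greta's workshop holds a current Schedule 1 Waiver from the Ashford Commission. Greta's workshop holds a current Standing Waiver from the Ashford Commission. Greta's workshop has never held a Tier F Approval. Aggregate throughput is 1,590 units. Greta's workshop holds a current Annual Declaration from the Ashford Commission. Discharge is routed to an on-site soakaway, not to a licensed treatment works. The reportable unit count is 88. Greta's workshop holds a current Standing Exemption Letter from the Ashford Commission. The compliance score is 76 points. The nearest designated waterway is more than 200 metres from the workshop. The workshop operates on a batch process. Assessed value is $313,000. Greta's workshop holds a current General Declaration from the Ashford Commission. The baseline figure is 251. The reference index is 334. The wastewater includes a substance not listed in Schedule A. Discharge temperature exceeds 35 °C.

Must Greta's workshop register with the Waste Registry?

Yes — Greta's workshop must register with the Waste Registry.

Exception (a) is satisfied on its face — a current Class G Declaration is held; a current Schedule 1 Waiver is held. But: (f) operates against (a): a current Standing Waiver is held. (g) is engaged (the baseline figure is 251, under the 325 limit), but is displaced by (h): (h) operates against (g): assessed value is $313,000, less than the $313,500 limit. (i) is engaged (the reportable unit count is 88, less than the 91 limit), but is displaced by (j): (j) operates against (i): the compliance score is 76 points, meeting the 61 points threshold. (k), which would lift (j), is not engaged — the workshop is more than 200 m from any designated waterway. Exception (a) does not apply.
Exception (b) requires that all discharge is routed to a licensed treatment works; but discharge is not routed to a licensed treatment works, so (b) is unavailable.
Exception (c)'s conditions are all satisfied: a current Standing Exemption Letter is held; the registered capacity is 750 units, under the 800 units limit; a current General Declaration is held. However, paragraphs (l)–(m) must be considered: (l) operates against (c): discharge temperature exceeds 35 °C. (m) is not engaged (there is no Tier F Approval in force), so (l) stands. (c) is therefore removed.
Exception (d) fails — no General Permit is held.
Exception (e) requires that the wastewater contains only substances listed in Schedule A; but the wastewater includes a non-Schedule-A substance, so (e) is unavailable.
Every exception is unavailable, so the rule governs.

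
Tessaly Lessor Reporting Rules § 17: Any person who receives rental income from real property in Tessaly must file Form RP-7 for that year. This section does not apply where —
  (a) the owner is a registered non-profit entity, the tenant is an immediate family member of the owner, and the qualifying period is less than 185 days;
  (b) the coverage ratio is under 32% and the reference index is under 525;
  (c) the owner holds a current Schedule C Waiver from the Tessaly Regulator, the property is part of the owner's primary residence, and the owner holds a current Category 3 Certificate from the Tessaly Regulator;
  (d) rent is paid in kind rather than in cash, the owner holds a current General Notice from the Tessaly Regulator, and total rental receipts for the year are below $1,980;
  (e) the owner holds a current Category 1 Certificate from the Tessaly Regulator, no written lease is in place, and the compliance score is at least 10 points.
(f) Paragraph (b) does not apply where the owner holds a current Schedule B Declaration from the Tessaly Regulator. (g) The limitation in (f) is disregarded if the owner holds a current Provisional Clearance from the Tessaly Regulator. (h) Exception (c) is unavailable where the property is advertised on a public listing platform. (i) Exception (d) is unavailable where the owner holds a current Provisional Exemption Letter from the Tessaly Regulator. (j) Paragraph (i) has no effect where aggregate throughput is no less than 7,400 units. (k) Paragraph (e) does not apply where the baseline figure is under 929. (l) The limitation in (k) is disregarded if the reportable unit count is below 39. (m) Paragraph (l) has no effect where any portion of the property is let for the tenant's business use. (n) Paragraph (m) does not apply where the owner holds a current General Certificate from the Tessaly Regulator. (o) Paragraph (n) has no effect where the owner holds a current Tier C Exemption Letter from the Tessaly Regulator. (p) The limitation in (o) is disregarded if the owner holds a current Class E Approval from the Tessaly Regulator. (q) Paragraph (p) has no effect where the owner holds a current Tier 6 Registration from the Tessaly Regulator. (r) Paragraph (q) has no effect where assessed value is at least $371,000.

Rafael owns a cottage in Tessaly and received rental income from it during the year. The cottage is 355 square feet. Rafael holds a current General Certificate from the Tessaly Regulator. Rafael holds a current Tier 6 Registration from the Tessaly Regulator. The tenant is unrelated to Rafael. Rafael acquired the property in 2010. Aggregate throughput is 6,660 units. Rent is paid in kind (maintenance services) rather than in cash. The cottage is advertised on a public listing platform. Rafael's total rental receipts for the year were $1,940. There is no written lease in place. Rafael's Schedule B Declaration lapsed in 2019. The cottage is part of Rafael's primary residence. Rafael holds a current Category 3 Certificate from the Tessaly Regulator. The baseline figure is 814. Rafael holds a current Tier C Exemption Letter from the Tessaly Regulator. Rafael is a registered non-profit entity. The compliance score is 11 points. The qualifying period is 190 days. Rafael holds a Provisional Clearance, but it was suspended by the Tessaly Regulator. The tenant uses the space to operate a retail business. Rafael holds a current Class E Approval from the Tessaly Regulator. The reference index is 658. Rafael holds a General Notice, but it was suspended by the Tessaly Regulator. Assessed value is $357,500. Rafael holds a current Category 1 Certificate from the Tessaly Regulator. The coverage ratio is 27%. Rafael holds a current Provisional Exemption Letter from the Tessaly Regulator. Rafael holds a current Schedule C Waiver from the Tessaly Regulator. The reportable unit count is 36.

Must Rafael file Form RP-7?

Exception (a) requires that the tenant is an immediate family member of the owner; but the tenant is unrelated to the owner, so (a) is unavailable.
Exception (b) fails — the reference index is 658, not under 525.
Exception (c)'s conditions are all satisfied: a current Schedule C Waiver is held; the cottage is part of the primary residence; a current Category 3 Certificate is held. But applying paragraph (h): (h) operates against (c): the property is publicly advertised. (c) is therefore removed.
Exception (d) requires that the owner holds a current General Notice from the Tessaly Regulator; but there is no General Notice in force, so (d) is unavailable.
Exception (e): a current Category 1 Certificate is held; there is no written lease; the compliance score is 11 points, meeting the 10 points threshold — every condition holds. However, paragraphs (k)–(r) must be considered: (k) operates — the baseline figure is 814, under the 929 limit. (l) would limit (k) — the reportable unit count is 36, below the 39 limit — but (m) sets (l) aside: (m) operates against (l): the space is let for business use. (n) operates (a current General Certificate is held), but is displaced by (o): (o) operates against (n): a current Tier C Exemption Letter is held. (p) is engaged (a current Class E Approval is held), but is displaced by (q): (q) applies — a current Tier 6 Registration is held. (r), which would lift (q), is not engaged — assessed value is $357,500, short of $371,000. Exception (e) does not apply.
No exception displaces § 17.

Yes — Rafael must file Form RP-7.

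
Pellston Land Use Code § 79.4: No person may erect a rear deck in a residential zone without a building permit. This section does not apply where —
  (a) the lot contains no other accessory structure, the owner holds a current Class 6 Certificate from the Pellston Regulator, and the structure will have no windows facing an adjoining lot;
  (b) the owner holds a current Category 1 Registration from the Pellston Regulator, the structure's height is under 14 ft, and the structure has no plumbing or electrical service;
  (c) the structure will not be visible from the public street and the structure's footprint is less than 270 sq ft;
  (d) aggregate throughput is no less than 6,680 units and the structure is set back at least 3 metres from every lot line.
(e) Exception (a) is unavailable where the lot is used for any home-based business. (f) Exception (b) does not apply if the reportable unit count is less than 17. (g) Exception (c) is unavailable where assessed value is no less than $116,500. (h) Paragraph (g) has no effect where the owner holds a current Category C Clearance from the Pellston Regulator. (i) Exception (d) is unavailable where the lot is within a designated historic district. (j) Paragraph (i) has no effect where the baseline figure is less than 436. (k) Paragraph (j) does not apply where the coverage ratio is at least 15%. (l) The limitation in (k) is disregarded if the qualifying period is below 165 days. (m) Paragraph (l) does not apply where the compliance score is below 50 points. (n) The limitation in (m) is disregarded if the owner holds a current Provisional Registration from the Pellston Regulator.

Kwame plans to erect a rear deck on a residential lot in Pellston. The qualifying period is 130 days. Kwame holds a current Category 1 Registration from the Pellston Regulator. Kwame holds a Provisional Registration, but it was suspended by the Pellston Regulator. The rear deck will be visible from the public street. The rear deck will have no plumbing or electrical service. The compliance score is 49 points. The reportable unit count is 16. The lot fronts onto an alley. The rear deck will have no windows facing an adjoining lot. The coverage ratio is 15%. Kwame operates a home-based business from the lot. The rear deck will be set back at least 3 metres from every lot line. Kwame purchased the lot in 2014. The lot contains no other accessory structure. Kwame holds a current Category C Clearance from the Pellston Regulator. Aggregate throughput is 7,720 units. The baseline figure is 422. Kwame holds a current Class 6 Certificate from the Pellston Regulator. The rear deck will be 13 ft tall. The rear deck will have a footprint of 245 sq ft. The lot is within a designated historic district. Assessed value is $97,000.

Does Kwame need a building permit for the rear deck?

Exception (a): the lot has no other accessory structure; a current Class 6 Certificate is held; no windows face an adjoining lot — every condition holds. But: (e) operates against (a): a home-based business operates on the lot. So (a) is unavailable.
Exception (b)'s conditions are all satisfied: a current Category 1 Registration is held; the structure's height is 13 ft, under the 14 ft limit; there is no plumbing or electrical service. Turning to paragraph (f): (f) operates against (b): the reportable unit count is 16, less than the 17 limit. So (b) is unavailable.
Exception (c) requires that the structure will not be visible from the public street; but the structure will be visible from the street, so (c) is unavailable.
Exception (d): aggregate throughput is 7,720 units, meeting the 6,680 units threshold; the setback is at least 3 m on every side — every condition holds. Turning to paragraphs (i)–(n): (i) operates — the lot is in a historic district. (j) is engaged (the baseline figure is 422, less than the 436 limit), but is overridden by (k): (k) operates against (j): the coverage ratio is 15%, meeting the 15% threshold. (l) applies (the qualifying period is 130 days, below the 165 days limit), but yields to (m): (m) operates against (l): the compliance score is 49 points, below the 50 points limit. (n) is not engaged (there is no Provisional Registration in force), so (m) stands. (d) is therefore removed.
None of the exceptions is available; § 79.4 applies in full.

Yes — Kwame must obtain a building permit.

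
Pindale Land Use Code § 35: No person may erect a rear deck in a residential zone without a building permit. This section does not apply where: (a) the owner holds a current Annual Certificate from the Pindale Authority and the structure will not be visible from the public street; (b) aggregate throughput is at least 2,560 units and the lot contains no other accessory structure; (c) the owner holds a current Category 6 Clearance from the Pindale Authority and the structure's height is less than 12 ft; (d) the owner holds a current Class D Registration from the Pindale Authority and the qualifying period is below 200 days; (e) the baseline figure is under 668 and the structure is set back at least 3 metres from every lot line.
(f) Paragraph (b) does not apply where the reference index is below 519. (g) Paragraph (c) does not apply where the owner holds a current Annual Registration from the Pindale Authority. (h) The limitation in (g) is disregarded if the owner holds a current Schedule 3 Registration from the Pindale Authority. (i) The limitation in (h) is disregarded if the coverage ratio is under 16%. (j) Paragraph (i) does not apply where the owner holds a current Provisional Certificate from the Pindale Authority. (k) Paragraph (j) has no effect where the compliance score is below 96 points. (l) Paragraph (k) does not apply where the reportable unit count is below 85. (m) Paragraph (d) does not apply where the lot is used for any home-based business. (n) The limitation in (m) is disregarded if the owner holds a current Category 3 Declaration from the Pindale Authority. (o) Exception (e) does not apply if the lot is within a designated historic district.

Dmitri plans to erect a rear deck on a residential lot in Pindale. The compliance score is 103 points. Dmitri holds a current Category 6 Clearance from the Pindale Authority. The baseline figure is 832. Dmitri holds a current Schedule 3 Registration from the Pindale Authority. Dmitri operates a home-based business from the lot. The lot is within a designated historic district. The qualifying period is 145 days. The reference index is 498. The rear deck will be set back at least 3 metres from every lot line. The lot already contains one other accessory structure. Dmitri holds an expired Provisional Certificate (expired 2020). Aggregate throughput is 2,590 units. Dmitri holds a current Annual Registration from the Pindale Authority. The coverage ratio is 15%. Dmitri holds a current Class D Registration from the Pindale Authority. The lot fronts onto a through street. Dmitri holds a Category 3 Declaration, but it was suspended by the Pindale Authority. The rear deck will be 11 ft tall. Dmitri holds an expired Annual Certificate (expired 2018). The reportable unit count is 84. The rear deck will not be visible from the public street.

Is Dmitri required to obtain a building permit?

Yes — Dmitri must obtain a building permit.

Exception (a) requires that the owner holds a current Annual Certificate from the Pindale Authority; but there is no Annual Certificate in force, so (a) is unavailable.
Exception (b) fails — the lot already has another accessory structure.
Exception (c) is satisfied on its face — a current Category 6 Clearance is held; the structure's height is 11 ft, less than the 12 ft limit. But: (g) operates against (c): a current Annual Registration is held. (h) would limit (g) — a current Schedule 3 Registration is held — but (i) sets (h) aside: (i) operates — the coverage ratio is 15%, under the 16% limit. (j) does not operate here (the Provisional Certificate is not current), so (i) stands. So (c) is unavailable.
Exception (d): a current Class D Registration is held; the qualifying period is 145 days, below the 200 days limit — every condition holds. But: (m) operates against (d): a home-based business operates on the lot. (n), which would lift (m), is not triggered — there is no Category 3 Declaration in force. So (d) is unavailable.
Exception (e) does not apply: the baseline figure is 832, not under 668.
None of the exceptions is available; § 35 applies in full.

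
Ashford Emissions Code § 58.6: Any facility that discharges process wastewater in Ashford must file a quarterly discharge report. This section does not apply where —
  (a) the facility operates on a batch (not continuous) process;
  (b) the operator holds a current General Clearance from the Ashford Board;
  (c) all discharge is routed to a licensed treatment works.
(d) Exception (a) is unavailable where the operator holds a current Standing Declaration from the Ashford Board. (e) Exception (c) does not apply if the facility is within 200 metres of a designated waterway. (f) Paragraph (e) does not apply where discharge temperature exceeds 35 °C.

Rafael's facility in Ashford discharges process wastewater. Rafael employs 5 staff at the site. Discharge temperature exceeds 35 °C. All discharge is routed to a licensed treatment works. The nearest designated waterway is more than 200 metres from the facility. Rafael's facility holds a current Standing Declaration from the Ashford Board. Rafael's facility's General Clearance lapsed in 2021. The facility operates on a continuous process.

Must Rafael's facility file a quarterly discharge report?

Exception (a) requires that the facility operates on a batch (not continuous) process; but the facility operates on a continuous process, so (a) is unavailable.
Exception (b) requires that the operator holds a current General Clearance from the Ashford Board; but there is no General Clearance in force, so (b) is unavailable.
Exception (c) is satisfied on its face — discharge is routed to a licensed treatment works. Considering the limiting provisions: (e) is inapplicable — the facility is more than 200 m from any designated waterway. Exception (c) stands.

No — exception (c) applies; Rafael's facility is not required to file a quarterly discharge report.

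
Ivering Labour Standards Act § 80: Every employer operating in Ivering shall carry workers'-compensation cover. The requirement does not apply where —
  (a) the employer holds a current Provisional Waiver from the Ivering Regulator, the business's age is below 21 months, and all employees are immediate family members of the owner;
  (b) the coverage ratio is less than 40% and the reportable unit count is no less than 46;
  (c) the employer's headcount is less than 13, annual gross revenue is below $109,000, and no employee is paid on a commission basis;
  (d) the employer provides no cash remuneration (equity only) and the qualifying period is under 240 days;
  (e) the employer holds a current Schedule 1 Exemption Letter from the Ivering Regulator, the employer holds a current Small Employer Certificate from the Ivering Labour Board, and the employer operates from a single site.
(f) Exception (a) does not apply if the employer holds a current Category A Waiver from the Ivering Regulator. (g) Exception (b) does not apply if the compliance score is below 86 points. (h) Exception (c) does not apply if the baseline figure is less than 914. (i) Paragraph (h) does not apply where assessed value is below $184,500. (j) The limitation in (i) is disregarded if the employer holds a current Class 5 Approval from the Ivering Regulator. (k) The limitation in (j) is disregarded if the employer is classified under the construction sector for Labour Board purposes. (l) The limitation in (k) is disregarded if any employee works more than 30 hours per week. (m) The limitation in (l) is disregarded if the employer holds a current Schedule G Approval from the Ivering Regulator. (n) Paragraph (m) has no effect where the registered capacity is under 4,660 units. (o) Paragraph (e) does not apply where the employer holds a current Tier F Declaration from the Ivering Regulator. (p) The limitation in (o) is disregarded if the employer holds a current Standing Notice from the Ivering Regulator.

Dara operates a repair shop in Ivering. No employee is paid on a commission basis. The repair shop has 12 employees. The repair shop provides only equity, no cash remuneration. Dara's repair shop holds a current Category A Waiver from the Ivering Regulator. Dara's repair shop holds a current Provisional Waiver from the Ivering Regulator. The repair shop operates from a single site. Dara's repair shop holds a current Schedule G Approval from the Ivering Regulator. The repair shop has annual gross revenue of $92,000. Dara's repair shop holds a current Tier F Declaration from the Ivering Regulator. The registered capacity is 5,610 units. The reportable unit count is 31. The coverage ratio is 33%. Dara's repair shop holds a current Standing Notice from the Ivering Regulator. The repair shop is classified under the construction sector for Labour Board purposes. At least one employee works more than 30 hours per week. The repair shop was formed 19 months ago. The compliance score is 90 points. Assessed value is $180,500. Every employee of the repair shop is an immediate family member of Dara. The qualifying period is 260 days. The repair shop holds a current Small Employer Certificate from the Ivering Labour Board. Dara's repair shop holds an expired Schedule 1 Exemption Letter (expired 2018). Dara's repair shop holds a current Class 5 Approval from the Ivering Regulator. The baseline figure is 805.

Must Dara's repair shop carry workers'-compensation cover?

No — exception (c) applies; Dara's repair shop is not required to carry workers'-compensation cover.

Exception (a)'s conditions are all satisfied: a current Provisional Waiver is held; the business's age is 19 months, below the 21 months limit; every employee is an immediate family member. Turning to paragraph (f): (f) is engaged — a current Category A Waiver is held. Exception (a) does not apply.
Exception (b) does not apply: the reportable unit count is 31, short of 46.
All of (c)'s requirements are met (the employer's headcount is 12, less than the 13 limit; annual gross revenue is $92,000, below the $109,000 limit; no employee is paid on commission). Applying paragraphs (h)–(n): (h) would limit (c) — the baseline figure is 805, less than the 914 limit — but (i) sets (h) aside: (i) operates against (h): assessed value is $180,500, below the $184,500 limit. (j) would limit (i) — a current Class 5 Approval is held — but (k) sets (j) aside: (k) operates — the repair shop is classified under the construction sector. (l) is triggered (at least one employee exceeds 30 hours/week), but is itself disapplied by (m): (m) applies — a current Schedule G Approval is held. (n), which would lift (m), is inapplicable — the registered capacity is 5,610 units, not under 4,660 units. Exception (c) stands.
Exception (d) does not apply: the qualifying period is 260 days, not under 240 days.
Exception (e) does not apply: the Schedule 1 Exemption Letter is not current.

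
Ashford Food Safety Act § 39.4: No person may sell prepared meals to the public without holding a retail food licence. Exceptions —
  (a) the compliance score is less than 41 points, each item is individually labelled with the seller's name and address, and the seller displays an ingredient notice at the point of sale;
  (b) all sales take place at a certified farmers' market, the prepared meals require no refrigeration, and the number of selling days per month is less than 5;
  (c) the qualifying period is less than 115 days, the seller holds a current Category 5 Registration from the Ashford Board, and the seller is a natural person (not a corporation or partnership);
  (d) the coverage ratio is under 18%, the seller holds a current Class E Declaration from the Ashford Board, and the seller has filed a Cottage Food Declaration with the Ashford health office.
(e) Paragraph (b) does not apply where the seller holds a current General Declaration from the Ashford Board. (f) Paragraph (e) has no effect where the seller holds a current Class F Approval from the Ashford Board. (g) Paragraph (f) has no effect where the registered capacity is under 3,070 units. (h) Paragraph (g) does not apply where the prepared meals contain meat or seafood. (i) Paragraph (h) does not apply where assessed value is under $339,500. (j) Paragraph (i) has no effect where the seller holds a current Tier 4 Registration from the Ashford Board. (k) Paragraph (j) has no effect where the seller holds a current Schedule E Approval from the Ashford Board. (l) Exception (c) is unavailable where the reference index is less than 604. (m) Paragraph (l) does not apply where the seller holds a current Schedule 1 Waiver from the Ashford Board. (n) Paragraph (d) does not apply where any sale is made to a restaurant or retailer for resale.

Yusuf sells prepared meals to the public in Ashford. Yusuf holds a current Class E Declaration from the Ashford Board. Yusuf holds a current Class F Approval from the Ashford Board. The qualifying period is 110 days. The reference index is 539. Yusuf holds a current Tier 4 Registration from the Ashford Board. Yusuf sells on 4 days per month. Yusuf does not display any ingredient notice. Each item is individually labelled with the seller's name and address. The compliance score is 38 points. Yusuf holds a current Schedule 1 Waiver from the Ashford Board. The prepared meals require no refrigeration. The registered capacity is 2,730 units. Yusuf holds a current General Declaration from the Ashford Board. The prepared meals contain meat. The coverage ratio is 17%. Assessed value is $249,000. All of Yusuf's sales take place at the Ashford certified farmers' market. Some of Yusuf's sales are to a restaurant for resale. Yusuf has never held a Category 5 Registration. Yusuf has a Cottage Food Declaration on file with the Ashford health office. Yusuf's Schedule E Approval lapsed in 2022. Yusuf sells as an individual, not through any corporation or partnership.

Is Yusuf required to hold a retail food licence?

Exception (a) requires that the seller displays an ingredient notice at the point of sale; but no ingredient notice is displayed, so (a) is unavailable.
Exception (b): all sales are at a certified farmers' market; the prepared meals are shelf-stable; the number of selling days per month is 4, less than the 5 limit — every condition holds. As to paragraphs (e)–(k): (e) is engaged (a current General Declaration is held), but is itself disapplied by (f): (f) operates — a current Class F Approval is held. (g) would limit (f) — the registered capacity is 2,730 units, under the 3,070 units limit — but (h) sets (g) aside: (h) operates against (g): the prepared meals contain meat. (i) would limit (h) — assessed value is $249,000, under the $339,500 limit — but (j) sets (i) aside: (j) operates against (i): a current Tier 4 Registration is held. (k), which would lift (j), is not engaged — the Schedule E Approval is not current. Exception (b) stands.
Exception (c) requires that the seller holds a current Category 5 Registration from the Ashford Board; but no current Category 5 Registration is held, so (c) is unavailable.
All of (d)'s requirements are met (the coverage ratio is 17%, under the 18% limit; a current Class E Declaration is held; a Cottage Food Declaration is on file). Turning to paragraph (n): (n) operates against (d): some sales are to a restaurant for resale. So (d) is unavailable.

No — exception (b) applies; Yusuf is not required to hold a retail food licence.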